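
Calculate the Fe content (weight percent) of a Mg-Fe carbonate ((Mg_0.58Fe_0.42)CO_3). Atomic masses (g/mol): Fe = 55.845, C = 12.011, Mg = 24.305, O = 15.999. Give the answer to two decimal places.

24.04 weight percent

M((Mg_0.58Fe_0.42)CO_3) = 97.560 g/mol.
Fe contributes 0.42 × 55.845 = 23.455 g per mole.
23.455/97.560 = 0.2404 → 24.04%.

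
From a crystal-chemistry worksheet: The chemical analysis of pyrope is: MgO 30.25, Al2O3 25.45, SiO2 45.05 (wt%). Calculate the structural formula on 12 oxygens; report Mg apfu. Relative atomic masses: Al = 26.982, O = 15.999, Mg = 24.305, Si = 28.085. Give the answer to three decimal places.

MgO: 30.25/40.304 = 0.75055 mol → 0.75055 mol Mg, 0.75055 mol O.
Al2O3: 25.45/101.961 = 0.24961 mol → 0.49922 mol Al, 0.74883 mol O.
SiO2: 45.05/60.083 = 0.74980 mol → 0.74980 mol Si, 1.49960 mol O.
Total oxygen = 2.99898 mol. Normalization factor = 12/2.99898 = 4.00136.
Mg per 12 O = 0.75055 × 4.00136 = 3.003.

3.003 Mg apfu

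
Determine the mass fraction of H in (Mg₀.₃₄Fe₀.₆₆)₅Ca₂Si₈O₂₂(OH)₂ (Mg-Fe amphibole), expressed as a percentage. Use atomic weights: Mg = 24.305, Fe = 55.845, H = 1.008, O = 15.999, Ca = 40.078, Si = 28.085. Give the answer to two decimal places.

0.22 wt%

M((Mg₀.₃₄Fe₀.₆₆)₅Ca₂Si₈O₂₂(OH)₂) = 916.435 g/mol.
H contributes 2 × 1.008 = 2.016 g per mole.
2.016/916.435 = 0.0022 → 0.22%.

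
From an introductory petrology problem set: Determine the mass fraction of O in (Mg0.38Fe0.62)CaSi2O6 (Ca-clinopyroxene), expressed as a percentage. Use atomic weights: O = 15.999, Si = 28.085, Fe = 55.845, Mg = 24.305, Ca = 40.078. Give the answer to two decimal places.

Molar mass of (Mg0.38Fe0.62)CaSi2O6: 0.38×24.305 + 0.62×55.845 + 1×40.078 + 2×28.085 + 6×15.999 = 236.102 g/mol.
Mass of O per formula unit: 6 × 15.999 = 95.994 g.
Weight fraction O = 95.994 / 236.102 = 0.4066.

40.66 wt%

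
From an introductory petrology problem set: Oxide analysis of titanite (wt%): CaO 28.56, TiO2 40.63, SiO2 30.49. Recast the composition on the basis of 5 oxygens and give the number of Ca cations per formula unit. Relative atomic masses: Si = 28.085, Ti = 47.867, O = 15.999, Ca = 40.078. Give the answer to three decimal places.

1.002 Ca apfu

28.56 wt% CaO ÷ 56.077 g/mol = 0.50930 mol, giving 0.50930 Ca and 0.50930 O.
40.63 wt% TiO2 ÷ 79.865 g/mol = 0.50873 mol, giving 0.50873 Ti and 1.01746 O.
30.49 wt% SiO2 ÷ 60.083 g/mol = 0.50746 mol, giving 0.50746 Si and 1.01492 O.
Oxygen sums to 2.54168; scaling by 5/2.54168 = 1.96720 puts the formula on 5 O.
Ca: 0.50930 × 1.96720 = 1.002 atoms per formula unit.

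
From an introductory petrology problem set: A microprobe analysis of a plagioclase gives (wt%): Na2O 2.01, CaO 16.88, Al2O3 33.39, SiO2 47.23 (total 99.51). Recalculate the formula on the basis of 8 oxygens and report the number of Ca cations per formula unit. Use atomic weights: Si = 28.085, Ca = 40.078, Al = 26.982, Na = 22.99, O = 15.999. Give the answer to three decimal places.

Na2O (M=61.979): mol = 0.03243; Na = 0.06486, O = 0.03243.
CaO (M=56.077): mol = 0.30101; Ca = 0.30101, O = 0.30101.
Al2O3 (M=101.961): mol = 0.32748; Al = 0.65496, O = 0.98244.
SiO2 (M=60.083): mol = 0.78608; Si = 0.78608, O = 1.57216.
ΣO = 2.88804; factor = 8/ΣO = 2.77004.
Ca apfu = 0.30101 × 2.77004 = 0.834.

0.834 Ca apfu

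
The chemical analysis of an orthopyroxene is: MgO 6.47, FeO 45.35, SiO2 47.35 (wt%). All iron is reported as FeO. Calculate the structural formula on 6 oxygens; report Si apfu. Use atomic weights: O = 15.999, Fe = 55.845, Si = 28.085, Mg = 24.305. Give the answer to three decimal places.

MgO (M=40.304): mol = 0.16053; Mg = 0.16053, O = 0.16053.
FeO (M=71.844): mol = 0.63123; Fe = 0.63123, O = 0.63123.
SiO2 (M=60.083): mol = 0.78808; Si = 0.78808, O = 1.57616.
ΣO = 2.36792; factor = 6/ΣO = 2.53387.
Si apfu = 0.78808 × 2.53387 = 1.997.

1.997 Si apfu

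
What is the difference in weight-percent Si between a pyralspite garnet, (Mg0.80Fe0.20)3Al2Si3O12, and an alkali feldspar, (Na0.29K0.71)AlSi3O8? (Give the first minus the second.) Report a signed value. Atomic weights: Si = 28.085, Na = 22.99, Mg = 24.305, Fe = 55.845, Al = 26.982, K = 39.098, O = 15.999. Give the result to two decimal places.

M((Mg0.80Fe0.20)3Al2Si3O12) = 422.046 g/mol, so wt% Si = 84.255/422.046 × 100 = 19.96%.
M((Na0.29K0.71)AlSi3O8) = 273.656 g/mol, so wt% Si = 84.255/273.656 × 100 = 30.79%.
19.96 − 30.79 = -10.83 pp.

-10.83 percentage points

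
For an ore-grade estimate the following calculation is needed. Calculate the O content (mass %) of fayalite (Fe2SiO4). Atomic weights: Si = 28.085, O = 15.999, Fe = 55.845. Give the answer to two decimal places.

Molar mass of Fe2SiO4: 2·55.845 + 1·28.085 + 4·15.999 = 203.771 g/mol.
Mass of O per formula unit: 4 × 15.999 = 63.996 g.
Weight fraction O = 63.996 / 203.771 = 0.3141.

31.41 mass %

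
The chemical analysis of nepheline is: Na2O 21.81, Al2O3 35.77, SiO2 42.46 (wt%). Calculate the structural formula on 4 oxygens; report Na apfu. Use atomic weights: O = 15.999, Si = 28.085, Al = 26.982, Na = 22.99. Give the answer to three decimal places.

0.999 Na apfu

21.81 wt% Na2O ÷ 61.979 g/mol = 0.35189 mol, giving 0.70378 Na and 0.35189 O.
35.77 wt% Al2O3 ÷ 101.961 g/mol = 0.35082 mol, giving 0.70164 Al and 1.05246 O.
42.46 wt% SiO2 ÷ 60.083 g/mol = 0.70669 mol, giving 0.70669 Si and 1.41338 O.
Oxygen sums to 2.81773; scaling by 4/2.81773 = 1.41958 puts the formula on 4 O.
Na: 0.70378 × 1.41958 = 0.999 atoms per formula unit.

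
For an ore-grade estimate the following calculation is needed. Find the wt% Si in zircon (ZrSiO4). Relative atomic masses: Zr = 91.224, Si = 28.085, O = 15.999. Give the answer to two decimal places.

M(ZrSiO4) = 183.305 g/mol.
Si contributes 1 × 28.085 = 28.085 g per mole.
28.085/183.305 = 0.1532 → 15.32%.

15.32 weight percent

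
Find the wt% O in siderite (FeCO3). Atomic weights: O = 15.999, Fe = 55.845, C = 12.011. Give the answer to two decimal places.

Formula mass = 1×55.845 + 1×12.011 + 3×15.999 = 115.853 g/mol, of which 47.997 g is O.
So O makes up 47.997/115.853 = 0.4143 of the mass, i.e. 41.43%.

41.43 weight percent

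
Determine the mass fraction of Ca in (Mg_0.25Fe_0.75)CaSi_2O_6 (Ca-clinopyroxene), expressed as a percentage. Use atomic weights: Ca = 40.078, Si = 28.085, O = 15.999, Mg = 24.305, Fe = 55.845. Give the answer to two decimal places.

16.69 weight percent

M((Mg_0.25Fe_0.75)CaSi_2O_6) = 240.202 g/mol.
Ca contributes 1 × 40.078 = 40.078 g per mole.
40.078/240.202 = 0.1669 → 16.69%.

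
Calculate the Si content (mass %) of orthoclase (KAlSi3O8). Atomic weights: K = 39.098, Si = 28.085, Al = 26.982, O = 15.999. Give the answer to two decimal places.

30.27 mass %

Molar mass of KAlSi3O8: 1·39.098 + 1·26.982 + 3·28.085 + 8·15.999 = 278.327 g/mol.
Mass of Si per formula unit: 3 × 28.085 = 84.255 g.
Weight fraction Si = 84.255 / 278.327 = 0.3027.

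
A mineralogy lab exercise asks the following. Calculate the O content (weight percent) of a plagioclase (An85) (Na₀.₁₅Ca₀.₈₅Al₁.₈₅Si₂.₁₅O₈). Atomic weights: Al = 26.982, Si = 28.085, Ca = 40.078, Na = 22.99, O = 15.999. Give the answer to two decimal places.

Molar mass of Na₀.₁₅Ca₀.₈₅Al₁.₈₅Si₂.₁₅O₈: 0.15·22.99 + 0.85·40.078 + 1.85·26.982 + 2.15·28.085 + 8·15.999 = 275.806 g/mol.
Mass of O per formula unit: 8 × 15.999 = 127.992 g.
Weight fraction O = 127.992 / 275.806 = 0.4641.

46.41 weight percent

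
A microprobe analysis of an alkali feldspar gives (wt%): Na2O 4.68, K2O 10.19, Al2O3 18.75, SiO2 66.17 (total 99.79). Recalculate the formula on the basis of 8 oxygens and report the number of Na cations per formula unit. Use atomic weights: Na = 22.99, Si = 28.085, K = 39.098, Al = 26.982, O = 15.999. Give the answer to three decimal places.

Na2O: 4.68/61.979 = 0.07551 mol → 0.15102 mol Na, 0.07551 mol O.
K2O: 10.19/94.195 = 0.10818 mol → 0.21636 mol K, 0.10818 mol O.
Al2O3: 18.75/101.961 = 0.18389 mol → 0.36778 mol Al, 0.55167 mol O.
SiO2: 66.17/60.083 = 1.10131 mol → 1.10131 mol Si, 2.20262 mol O.
Total oxygen = 2.93798 mol. Normalization factor = 8/2.93798 = 2.72296.
Na per 8 O = 0.15102 × 2.72296 = 0.411.

0.411 Na apfu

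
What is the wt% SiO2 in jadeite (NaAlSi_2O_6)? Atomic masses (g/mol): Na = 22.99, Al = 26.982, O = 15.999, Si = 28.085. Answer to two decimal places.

Formula mass = 202.136 g/mol.
2 Si → 2.0000 mol SiO2 per formula unit; M(SiO2) = 60.083, so SiO2 mass = 120.166 g.
120.166/202.136 × 100 = 59.45 wt%.

59.45 wt%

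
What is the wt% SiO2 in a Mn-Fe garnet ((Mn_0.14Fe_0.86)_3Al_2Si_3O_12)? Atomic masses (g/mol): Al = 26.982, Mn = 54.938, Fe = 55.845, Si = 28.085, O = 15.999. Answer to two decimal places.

Molar mass of (Mn_0.14Fe_0.86)_3Al_2Si_3O_12 = 0.42*54.938 + 2.58*55.845 + 2*26.982 + 3*28.085 + 12*15.999 = 497.361 g/mol.
Each formula unit contains 3 Si, equivalent to 3/1 = 3.0000 mol SiO2.
M(SiO2) = 1×28.085 + 2×15.999 = 60.083 g/mol.
Mass of SiO2 per formula unit = 3.0000 × 60.083 = 180.249 g.
SiO2 wt% = 180.249 / 497.361 × 100 = 36.24%.

36.24 wt%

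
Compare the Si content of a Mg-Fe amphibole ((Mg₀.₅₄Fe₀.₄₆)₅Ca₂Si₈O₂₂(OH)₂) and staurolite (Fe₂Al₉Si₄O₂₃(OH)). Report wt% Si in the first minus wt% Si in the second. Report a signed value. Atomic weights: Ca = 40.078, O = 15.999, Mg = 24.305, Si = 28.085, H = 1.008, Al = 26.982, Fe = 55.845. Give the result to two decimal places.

First mineral: 224.680 g Si in 884.895 g formula = 25.39 wt% Si.
Second mineral: 112.340 g Si in 851.852 g formula = 13.19 wt% Si.
25.39% − 13.19% gives a difference of 12.20 percentage points.

12.20 percentage points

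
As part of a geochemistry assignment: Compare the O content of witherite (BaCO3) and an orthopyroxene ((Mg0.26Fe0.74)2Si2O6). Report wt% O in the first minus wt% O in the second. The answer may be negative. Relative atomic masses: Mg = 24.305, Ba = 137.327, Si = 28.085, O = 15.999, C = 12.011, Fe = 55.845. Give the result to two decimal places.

M(BaCO3) = 197.335 g/mol, so wt% O = 47.997/197.335 × 100 = 24.32%.
M((Mg0.26Fe0.74)2Si2O6) = 247.453 g/mol, so wt% O = 95.994/247.453 × 100 = 38.79%.
24.32 − 38.79 = -14.47 pp.

-14.47 percentage points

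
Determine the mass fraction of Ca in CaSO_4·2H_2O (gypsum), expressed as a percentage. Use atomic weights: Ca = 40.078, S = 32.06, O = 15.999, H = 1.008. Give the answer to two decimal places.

23.28 wt%

Molar mass of CaSO_4·2H_2O: 1·40.078 + 1·32.06 + 6·15.999 + 4·1.008 = 172.164 g/mol.
Mass of Ca per formula unit: 1 × 40.078 = 40.078 g.
Weight fraction Ca = 40.078 / 172.164 = 0.2328.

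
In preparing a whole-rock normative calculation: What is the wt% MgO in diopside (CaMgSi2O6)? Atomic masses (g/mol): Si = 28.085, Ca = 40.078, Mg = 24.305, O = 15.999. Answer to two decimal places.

Molar mass of CaMgSi2O6 = 1·40.078 + 1·24.305 + 2·28.085 + 6·15.999 = 216.547 g/mol.
Each formula unit contains 1 Mg, equivalent to 1/1 = 1.0000 mol MgO.
M(MgO) = 1×24.305 + 1×15.999 = 40.304 g/mol.
Mass of MgO per formula unit = 1.0000 × 40.304 = 40.304 g.
MgO wt% = 40.304 / 216.547 × 100 = 18.61%.

18.61 wt%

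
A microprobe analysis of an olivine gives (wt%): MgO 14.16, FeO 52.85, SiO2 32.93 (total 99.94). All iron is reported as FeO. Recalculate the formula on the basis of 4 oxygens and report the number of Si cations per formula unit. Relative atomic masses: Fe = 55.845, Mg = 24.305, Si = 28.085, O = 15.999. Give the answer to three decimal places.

14.16 wt% MgO ÷ 40.304 g/mol = 0.35133 mol, giving 0.35133 Mg and 0.35133 O.
52.85 wt% FeO ÷ 71.844 g/mol = 0.73562 mol, giving 0.73562 Fe and 0.73562 O.
32.93 wt% SiO2 ÷ 60.083 g/mol = 0.54808 mol, giving 0.54808 Si and 1.09616 O.
Oxygen sums to 2.18311; scaling by 4/2.18311 = 1.83225 puts the formula on 4 O.
Si: 0.54808 × 1.83225 = 1.004 atoms per formula unit.

1.004 Si apfu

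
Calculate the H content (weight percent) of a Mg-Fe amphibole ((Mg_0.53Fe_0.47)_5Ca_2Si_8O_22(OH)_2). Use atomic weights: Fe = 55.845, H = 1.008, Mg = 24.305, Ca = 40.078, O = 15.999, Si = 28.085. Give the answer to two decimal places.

Molar mass of (Mg_0.53Fe_0.47)_5Ca_2Si_8O_22(OH)_2: 2.65·24.305 + 2.35·55.845 + 2·40.078 + 8·28.085 + 24·15.999 + 2·1.008 = 886.472 g/mol.
Mass of H per formula unit: 2 × 1.008 = 2.016 g.
Weight fraction H = 2.016 / 886.472 = 0.0023.

0.23 weight percent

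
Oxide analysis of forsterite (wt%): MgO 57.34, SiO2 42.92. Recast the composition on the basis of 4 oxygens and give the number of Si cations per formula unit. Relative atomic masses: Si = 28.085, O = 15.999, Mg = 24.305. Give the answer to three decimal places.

MgO: 57.34/40.304 = 1.42269 mol → 1.42269 mol Mg, 1.42269 mol O.
SiO2: 42.92/60.083 = 0.71435 mol → 0.71435 mol Si, 1.42870 mol O.
Total oxygen = 2.85139 mol. Normalization factor = 4/2.85139 = 1.40282.
Si per 4 O = 0.71435 × 1.40282 = 1.002.

1.002 Si apfu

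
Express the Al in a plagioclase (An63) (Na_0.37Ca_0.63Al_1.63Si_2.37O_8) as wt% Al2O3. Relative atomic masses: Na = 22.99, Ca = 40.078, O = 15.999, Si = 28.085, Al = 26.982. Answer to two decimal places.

30.52 wt%

Formula mass = 272.290 g/mol.
1.63 Al → 0.8150 mol Al2O3 per formula unit; M(Al2O3) = 101.961, so Al2O3 mass = 83.098 g.
83.098/272.290 × 100 = 30.52 wt%.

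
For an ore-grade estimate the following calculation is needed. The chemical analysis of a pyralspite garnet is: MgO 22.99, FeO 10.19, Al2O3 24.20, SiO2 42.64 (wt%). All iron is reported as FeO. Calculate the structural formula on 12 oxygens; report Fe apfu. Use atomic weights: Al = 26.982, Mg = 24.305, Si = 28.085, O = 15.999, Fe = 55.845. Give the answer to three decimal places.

MgO: 22.99/40.304 = 0.57041 mol → 0.57041 mol Mg, 0.57041 mol O.
FeO: 10.19/71.844 = 0.14184 mol → 0.14184 mol Fe, 0.14184 mol O.
Al2O3: 24.20/101.961 = 0.23735 mol → 0.47470 mol Al, 0.71205 mol O.
SiO2: 42.64/60.083 = 0.70968 mol → 0.70968 mol Si, 1.41936 mol O.
Total oxygen = 2.84366 mol. Normalization factor = 12/2.84366 = 4.21991.
Fe per 12 O = 0.14184 × 4.21991 = 0.599.

0.599 Fe apfu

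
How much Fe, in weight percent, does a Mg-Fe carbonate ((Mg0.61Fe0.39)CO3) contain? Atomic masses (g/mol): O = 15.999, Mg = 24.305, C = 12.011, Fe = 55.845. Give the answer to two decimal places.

22.54 weight percent

M((Mg0.61Fe0.39)CO3) = 96.614 g/mol.
Fe contributes 0.39 × 55.845 = 21.780 g per mole.
21.780/96.614 = 0.2254 → 22.54%.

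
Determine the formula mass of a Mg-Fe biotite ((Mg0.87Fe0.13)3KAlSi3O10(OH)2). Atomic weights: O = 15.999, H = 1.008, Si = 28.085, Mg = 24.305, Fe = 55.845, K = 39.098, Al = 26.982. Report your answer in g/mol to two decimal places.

429.55 g/mol

The formula mass is the sum 2.61(24.305) + 0.39(55.845) + 1(39.098) + 1(26.982) + 3(28.085) + 12(15.999) + 2(1.008).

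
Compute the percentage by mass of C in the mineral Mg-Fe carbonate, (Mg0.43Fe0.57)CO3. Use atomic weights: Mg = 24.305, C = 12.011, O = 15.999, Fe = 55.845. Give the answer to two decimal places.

Formula mass = 0.43·24.305 + 0.57·55.845 + 1·12.011 + 3·15.999 = 102.291 g/mol, of which 12.011 g is C.
So C makes up 12.011/102.291 = 0.1174 of the mass, i.e. 11.74%.

11.74 mass %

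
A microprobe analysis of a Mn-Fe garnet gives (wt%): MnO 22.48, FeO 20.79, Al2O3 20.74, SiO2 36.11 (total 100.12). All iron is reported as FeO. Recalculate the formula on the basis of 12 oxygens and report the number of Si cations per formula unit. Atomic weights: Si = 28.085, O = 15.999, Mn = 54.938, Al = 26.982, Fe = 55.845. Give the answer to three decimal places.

MnO: 22.48/70.937 = 0.31690 mol → 0.31690 mol Mn, 0.31690 mol O.
FeO: 20.79/71.844 = 0.28938 mol → 0.28938 mol Fe, 0.28938 mol O.
Al2O3: 20.74/101.961 = 0.20341 mol → 0.40682 mol Al, 0.61023 mol O.
SiO2: 36.11/60.083 = 0.60100 mol → 0.60100 mol Si, 1.20200 mol O.
Total oxygen = 2.41851 mol. Normalization factor = 12/2.41851 = 4.96173.
Si per 12 O = 0.60100 × 4.96173 = 2.982.

2.982 Si apfu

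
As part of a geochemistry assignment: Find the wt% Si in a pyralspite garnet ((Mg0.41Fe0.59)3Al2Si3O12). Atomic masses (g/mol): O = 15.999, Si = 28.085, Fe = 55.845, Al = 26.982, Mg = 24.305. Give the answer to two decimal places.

18.36 mass %

Formula mass = 1.23*24.305 + 1.77*55.845 + 2*26.982 + 3*28.085 + 12*15.999 = 458.948 g/mol, of which 84.255 g is Si.
So Si makes up 84.255/458.948 = 0.1836 of the mass, i.e. 18.36%.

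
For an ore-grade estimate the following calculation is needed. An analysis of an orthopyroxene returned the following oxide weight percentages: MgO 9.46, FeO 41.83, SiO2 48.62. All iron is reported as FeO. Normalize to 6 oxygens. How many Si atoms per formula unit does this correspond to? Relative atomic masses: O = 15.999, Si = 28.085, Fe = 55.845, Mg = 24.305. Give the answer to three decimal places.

MgO: 9.46/40.304 = 0.23472 mol → 0.23472 mol Mg, 0.23472 mol O.
FeO: 41.83/71.844 = 0.58223 mol → 0.58223 mol Fe, 0.58223 mol O.
SiO2: 48.62/60.083 = 0.80921 mol → 0.80921 mol Si, 1.61842 mol O.
Total oxygen = 2.43537 mol. Normalization factor = 6/2.43537 = 2.46369.
Si per 6 O = 0.80921 × 2.46369 = 1.994.

1.994 Si apfu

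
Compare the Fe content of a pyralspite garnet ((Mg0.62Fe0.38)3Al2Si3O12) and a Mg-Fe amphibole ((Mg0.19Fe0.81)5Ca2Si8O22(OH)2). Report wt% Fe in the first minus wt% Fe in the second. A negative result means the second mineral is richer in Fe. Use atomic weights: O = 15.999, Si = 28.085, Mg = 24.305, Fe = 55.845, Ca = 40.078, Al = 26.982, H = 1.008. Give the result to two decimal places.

-9.56 percentage points

First mineral: 63.663 g Fe in 439.078 g formula = 14.50 wt% Fe.
Second mineral: 226.172 g Fe in 940.090 g formula = 24.06 wt% Fe.
14.50% − 24.06% gives a difference of -9.56 percentage points.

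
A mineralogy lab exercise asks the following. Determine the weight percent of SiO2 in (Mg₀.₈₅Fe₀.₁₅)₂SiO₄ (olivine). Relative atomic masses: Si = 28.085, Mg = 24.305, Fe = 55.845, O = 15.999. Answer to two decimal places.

40.01 wt%

M((Mg₀.₈₅Fe₀.₁₅)₂SiO₄) = 150.153 g/mol; M(SiO2) = 60.083 g/mol.
Moles SiO2 per formula unit = 1 Si ÷ 1 = 1.0000.
SiO2 fraction = (1.0000 × 60.083) / 150.153 = 60.083/150.153 = 0.4001.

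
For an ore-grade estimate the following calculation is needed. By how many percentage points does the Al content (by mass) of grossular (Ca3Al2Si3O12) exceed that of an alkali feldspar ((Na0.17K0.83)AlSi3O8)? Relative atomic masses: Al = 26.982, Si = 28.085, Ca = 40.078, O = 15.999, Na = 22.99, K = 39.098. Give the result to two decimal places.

First mineral: 53.964 g Al in 450.441 g formula = 11.98 wt% Al.
Second mineral: 26.982 g Al in 275.589 g formula = 9.79 wt% Al.
11.98% − 9.79% gives a difference of 2.19 percentage points.

2.19 percentage points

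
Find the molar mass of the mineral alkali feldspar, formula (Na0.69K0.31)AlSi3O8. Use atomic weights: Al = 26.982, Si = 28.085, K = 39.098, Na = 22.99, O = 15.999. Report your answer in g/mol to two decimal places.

The formula mass is the sum 0.69(22.99) + 0.31(39.098) + 1(26.982) + 3(28.085) + 8(15.999).

267.21 g/mol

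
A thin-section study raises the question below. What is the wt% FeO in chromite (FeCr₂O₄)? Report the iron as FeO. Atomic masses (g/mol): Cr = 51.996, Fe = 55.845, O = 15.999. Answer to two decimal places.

Formula mass = 223.833 g/mol.
1 Fe → 1.0000 mol FeO per formula unit; M(FeO) = 71.844, so FeO mass = 71.844 g.
71.844/223.833 × 100 = 32.10 wt%.

32.10 wt%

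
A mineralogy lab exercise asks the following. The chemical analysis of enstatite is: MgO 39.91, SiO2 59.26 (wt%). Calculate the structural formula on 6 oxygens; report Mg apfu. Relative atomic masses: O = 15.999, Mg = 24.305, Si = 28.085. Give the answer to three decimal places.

MgO: 39.91/40.304 = 0.99022 mol → 0.99022 mol Mg, 0.99022 mol O.
SiO2: 59.26/60.083 = 0.98630 mol → 0.98630 mol Si, 1.97260 mol O.
Total oxygen = 2.96282 mol. Normalization factor = 6/2.96282 = 2.02510.
Mg per 6 O = 0.99022 × 2.02510 = 2.005.

2.005 Mg apfu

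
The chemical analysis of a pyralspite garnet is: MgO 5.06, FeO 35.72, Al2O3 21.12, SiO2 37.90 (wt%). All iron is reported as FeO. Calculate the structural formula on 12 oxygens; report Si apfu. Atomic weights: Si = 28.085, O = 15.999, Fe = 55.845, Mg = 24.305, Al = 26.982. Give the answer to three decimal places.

3.021 Si apfu

MgO (M=40.304): mol = 0.12555; Mg = 0.12555, O = 0.12555.
FeO (M=71.844): mol = 0.49719; Fe = 0.49719, O = 0.49719.
Al2O3 (M=101.961): mol = 0.20714; Al = 0.41428, O = 0.62142.
SiO2 (M=60.083): mol = 0.63079; Si = 0.63079, O = 1.26158.
ΣO = 2.50574; factor = 12/ΣO = 4.78900.
Si apfu = 0.63079 × 4.78900 = 3.021.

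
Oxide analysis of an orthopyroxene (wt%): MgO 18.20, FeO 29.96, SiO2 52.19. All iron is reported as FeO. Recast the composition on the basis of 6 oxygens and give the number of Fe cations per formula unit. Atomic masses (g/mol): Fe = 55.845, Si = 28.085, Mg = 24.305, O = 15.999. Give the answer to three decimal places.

18.20 wt% MgO ÷ 40.304 g/mol = 0.45157 mol, giving 0.45157 Mg and 0.45157 O.
29.96 wt% FeO ÷ 71.844 g/mol = 0.41701 mol, giving 0.41701 Fe and 0.41701 O.
52.19 wt% SiO2 ÷ 60.083 g/mol = 0.86863 mol, giving 0.86863 Si and 1.73726 O.
Oxygen sums to 2.60584; scaling by 6/2.60584 = 2.30252 puts the formula on 6 O.
Fe: 0.41701 × 2.30252 = 0.960 atoms per formula unit.

0.960 Fe apfu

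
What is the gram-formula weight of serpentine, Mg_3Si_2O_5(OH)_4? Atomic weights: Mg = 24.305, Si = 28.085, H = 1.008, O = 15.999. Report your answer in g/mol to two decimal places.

M = 3*24.305 + 2*28.085 + 9*15.999 + 4*1.008

277.11 g/mol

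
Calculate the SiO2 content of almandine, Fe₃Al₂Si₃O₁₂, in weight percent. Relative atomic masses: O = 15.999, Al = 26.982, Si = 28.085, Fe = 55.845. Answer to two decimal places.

M(Fe₃Al₂Si₃O₁₂) = 497.742 g/mol; M(SiO2) = 60.083 g/mol.
Moles SiO2 per formula unit = 3 Si ÷ 1 = 3.0000.
SiO2 fraction = (3.0000 × 60.083) / 497.742 = 180.249/497.742 = 0.3621.

36.21 wt%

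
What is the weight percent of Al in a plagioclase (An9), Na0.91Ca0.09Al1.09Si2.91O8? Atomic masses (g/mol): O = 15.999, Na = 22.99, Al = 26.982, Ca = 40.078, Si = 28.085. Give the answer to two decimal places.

11.15 mass %

Formula mass = 0.91*22.99 + 0.09*40.078 + 1.09*26.982 + 2.91*28.085 + 8*15.999 = 263.658 g/mol, of which 29.410 g is Al.
So Al makes up 29.410/263.658 = 0.1115 of the mass, i.e. 11.15%.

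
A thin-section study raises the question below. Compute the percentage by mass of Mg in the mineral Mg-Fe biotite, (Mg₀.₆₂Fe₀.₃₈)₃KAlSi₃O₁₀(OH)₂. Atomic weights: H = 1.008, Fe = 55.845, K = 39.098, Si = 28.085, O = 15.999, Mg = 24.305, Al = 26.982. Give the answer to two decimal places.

M((Mg₀.₆₂Fe₀.₃₈)₃KAlSi₃O₁₀(OH)₂) = 453.210 g/mol.
Mg contributes 1.86 × 24.305 = 45.207 g per mole.
45.207/453.210 = 0.0997 → 9.97%.

9.97 wt%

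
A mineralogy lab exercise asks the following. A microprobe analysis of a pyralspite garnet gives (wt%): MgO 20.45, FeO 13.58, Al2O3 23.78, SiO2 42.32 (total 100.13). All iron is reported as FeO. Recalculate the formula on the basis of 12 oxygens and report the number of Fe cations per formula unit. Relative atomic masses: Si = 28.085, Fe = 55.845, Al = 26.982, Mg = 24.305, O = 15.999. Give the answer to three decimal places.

20.45 wt% MgO ÷ 40.304 g/mol = 0.50739 mol, giving 0.50739 Mg and 0.50739 O.
13.58 wt% FeO ÷ 71.844 g/mol = 0.18902 mol, giving 0.18902 Fe and 0.18902 O.
23.78 wt% Al2O3 ÷ 101.961 g/mol = 0.23323 mol, giving 0.46646 Al and 0.69969 O.
42.32 wt% SiO2 ÷ 60.083 g/mol = 0.70436 mol, giving 0.70436 Si and 1.40872 O.
Oxygen sums to 2.80482; scaling by 12/2.80482 = 4.27835 puts the formula on 12 O.
Fe: 0.18902 × 4.27835 = 0.809 atoms per formula unit.

0.809 Fe apfu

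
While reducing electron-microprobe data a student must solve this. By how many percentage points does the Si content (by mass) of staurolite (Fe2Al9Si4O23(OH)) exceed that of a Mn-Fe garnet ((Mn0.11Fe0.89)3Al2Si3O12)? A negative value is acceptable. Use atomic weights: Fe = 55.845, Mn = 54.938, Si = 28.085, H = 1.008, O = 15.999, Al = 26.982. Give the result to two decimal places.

-3.75 percentage points

M(Fe2Al9Si4O23(OH)) = 851.852 g/mol, so wt% Si = 112.340/851.852 × 100 = 13.19%.
M((Mn0.11Fe0.89)3Al2Si3O12) = 497.443 g/mol, so wt% Si = 84.255/497.443 × 100 = 16.94%.
13.19 − 16.94 = -3.75 pp.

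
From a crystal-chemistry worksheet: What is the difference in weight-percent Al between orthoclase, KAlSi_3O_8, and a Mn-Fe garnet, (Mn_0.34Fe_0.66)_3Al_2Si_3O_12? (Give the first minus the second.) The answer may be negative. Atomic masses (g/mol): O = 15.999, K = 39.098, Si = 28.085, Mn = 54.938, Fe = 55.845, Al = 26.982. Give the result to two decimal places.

Al in KAlSi_3O_8: molar mass 278.327 g/mol; 1×26.982 = 26.982 g → 9.69 wt%.
Al in (Mn_0.34Fe_0.66)_3Al_2Si_3O_12: molar mass 496.817 g/mol; 2×26.982 = 53.964 g → 10.86 wt%.
Difference = 9.69 − 10.86 = -1.17 percentage points.

-1.17 percentage points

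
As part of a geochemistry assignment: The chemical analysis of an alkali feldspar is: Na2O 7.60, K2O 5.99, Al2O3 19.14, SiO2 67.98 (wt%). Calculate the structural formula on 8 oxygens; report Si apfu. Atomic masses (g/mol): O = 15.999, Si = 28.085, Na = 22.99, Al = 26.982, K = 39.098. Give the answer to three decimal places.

Na2O (M=61.979): mol = 0.12262; Na = 0.24524, O = 0.12262.
K2O (M=94.195): mol = 0.06359; K = 0.12718, O = 0.06359.
Al2O3 (M=101.961): mol = 0.18772; Al = 0.37544, O = 0.56316.
SiO2 (M=60.083): mol = 1.13143; Si = 1.13143, O = 2.26286.
ΣO = 3.01223; factor = 8/ΣO = 2.65584.
Si apfu = 1.13143 × 2.65584 = 3.005.

3.005 Si apfu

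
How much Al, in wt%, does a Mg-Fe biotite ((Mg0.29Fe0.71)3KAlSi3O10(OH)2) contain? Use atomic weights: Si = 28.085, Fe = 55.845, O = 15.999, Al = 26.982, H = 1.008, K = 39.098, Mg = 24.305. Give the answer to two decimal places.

Formula mass = 0.87×24.305 + 2.13×55.845 + 1×39.098 + 1×26.982 + 3×28.085 + 12×15.999 + 2×1.008 = 484.434 g/mol, of which 26.982 g is Al.
So Al makes up 26.982/484.434 = 0.0557 of the mass, i.e. 5.57%.

5.57 wt%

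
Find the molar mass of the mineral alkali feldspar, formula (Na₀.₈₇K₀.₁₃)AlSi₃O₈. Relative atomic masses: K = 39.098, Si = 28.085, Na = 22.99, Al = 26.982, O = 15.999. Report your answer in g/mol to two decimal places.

M = 0.87·22.99 + 0.13·39.098 + 1·26.982 + 3·28.085 + 8·15.999

264.31 g/mol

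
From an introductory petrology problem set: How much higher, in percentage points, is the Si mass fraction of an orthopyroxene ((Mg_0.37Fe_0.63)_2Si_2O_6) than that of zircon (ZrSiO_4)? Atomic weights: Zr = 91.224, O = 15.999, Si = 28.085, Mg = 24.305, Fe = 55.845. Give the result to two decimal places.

8.03 percentage points

M((Mg_0.37Fe_0.63)_2Si_2O_6) = 240.514 g/mol, so wt% Si = 56.170/240.514 × 100 = 23.35%.
M(ZrSiO_4) = 183.305 g/mol, so wt% Si = 28.085/183.305 × 100 = 15.32%.
23.35 − 15.32 = 8.03 pp.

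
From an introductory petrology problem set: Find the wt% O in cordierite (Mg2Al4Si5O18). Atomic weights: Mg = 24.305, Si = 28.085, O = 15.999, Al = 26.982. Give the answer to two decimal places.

49.23 weight percent

M(Mg2Al4Si5O18) = 584.945 g/mol.
O contributes 18 × 15.999 = 287.982 g per mole.
287.982/584.945 = 0.4923 → 49.23%.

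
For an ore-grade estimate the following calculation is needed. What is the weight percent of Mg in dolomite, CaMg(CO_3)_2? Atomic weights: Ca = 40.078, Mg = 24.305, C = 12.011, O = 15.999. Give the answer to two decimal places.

Formula mass = 1·40.078 + 1·24.305 + 2·12.011 + 6·15.999 = 184.399 g/mol, of which 24.305 g is Mg.
So Mg makes up 24.305/184.399 = 0.1318 of the mass, i.e. 13.18%.

13.18 weight percent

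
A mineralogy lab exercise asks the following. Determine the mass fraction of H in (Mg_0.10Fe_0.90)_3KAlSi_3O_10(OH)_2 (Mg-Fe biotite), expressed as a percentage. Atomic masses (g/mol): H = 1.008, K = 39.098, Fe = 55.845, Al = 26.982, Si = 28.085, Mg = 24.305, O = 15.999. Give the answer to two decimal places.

Formula mass = 0.30×24.305 + 2.70×55.845 + 1×39.098 + 1×26.982 + 3×28.085 + 12×15.999 + 2×1.008 = 502.412 g/mol, of which 2.016 g is H.
So H makes up 2.016/502.412 = 0.0040 of the mass, i.e. 0.40%.

0.40 wt%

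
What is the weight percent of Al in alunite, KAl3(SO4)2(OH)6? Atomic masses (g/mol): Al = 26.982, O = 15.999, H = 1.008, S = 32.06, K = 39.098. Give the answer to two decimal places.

Molar mass of KAl3(SO4)2(OH)6: 1×39.098 + 3×26.982 + 2×32.06 + 14×15.999 + 6×1.008 = 414.198 g/mol.
Mass of Al per formula unit: 3 × 26.982 = 80.946 g.
Weight fraction Al = 80.946 / 414.198 = 0.1954.

19.54 weight percent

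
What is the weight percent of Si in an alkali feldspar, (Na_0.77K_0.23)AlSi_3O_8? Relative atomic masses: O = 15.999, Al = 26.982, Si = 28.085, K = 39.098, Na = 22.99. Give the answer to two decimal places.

31.68 weight percent

Formula mass = 0.77*22.99 + 0.23*39.098 + 1*26.982 + 3*28.085 + 8*15.999 = 265.924 g/mol, of which 84.255 g is Si.
So Si makes up 84.255/265.924 = 0.3168 of the mass, i.e. 31.68%.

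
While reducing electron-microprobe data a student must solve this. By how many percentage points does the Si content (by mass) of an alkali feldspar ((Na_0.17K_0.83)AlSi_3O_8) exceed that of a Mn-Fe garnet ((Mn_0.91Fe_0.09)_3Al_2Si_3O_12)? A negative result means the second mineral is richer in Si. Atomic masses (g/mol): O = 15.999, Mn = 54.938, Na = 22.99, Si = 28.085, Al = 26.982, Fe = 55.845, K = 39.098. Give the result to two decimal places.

13.56 percentage points

First mineral: 84.255 g Si in 275.589 g formula = 30.57 wt% Si.
Second mineral: 84.255 g Si in 495.266 g formula = 17.01 wt% Si.
30.57% − 17.01% gives a difference of 13.56 percentage points.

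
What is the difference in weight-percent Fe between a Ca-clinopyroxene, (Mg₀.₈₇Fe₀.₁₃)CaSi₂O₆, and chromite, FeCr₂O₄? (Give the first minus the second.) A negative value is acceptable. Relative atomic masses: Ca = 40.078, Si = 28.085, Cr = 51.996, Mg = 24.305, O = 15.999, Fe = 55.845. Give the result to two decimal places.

-21.66 percentage points

M((Mg₀.₈₇Fe₀.₁₃)CaSi₂O₆) = 220.647 g/mol, so wt% Fe = 7.260/220.647 × 100 = 3.29%.
M(FeCr₂O₄) = 223.833 g/mol, so wt% Fe = 55.845/223.833 × 100 = 24.95%.
3.29 − 24.95 = -21.66 pp.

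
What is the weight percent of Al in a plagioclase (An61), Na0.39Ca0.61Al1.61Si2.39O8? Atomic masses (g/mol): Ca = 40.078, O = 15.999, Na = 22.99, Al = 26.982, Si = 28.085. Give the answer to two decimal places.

15.97 mass %

M(Na0.39Ca0.61Al1.61Si2.39O8) = 271.970 g/mol.
Al contributes 1.61 × 26.982 = 43.441 g per mole.
43.441/271.970 = 0.1597 → 15.97%.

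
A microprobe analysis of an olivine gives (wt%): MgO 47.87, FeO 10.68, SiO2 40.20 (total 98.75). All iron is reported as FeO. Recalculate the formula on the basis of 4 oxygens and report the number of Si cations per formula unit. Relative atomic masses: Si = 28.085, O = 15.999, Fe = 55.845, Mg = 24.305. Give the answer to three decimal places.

1.001 Si apfu

MgO: 47.87/40.304 = 1.18772 mol → 1.18772 mol Mg, 1.18772 mol O.
FeO: 10.68/71.844 = 0.14866 mol → 0.14866 mol Fe, 0.14866 mol O.
SiO2: 40.20/60.083 = 0.66907 mol → 0.66907 mol Si, 1.33814 mol O.
Total oxygen = 2.67452 mol. Normalization factor = 4/2.67452 = 1.49560.
Si per 4 O = 0.66907 × 1.49560 = 1.001.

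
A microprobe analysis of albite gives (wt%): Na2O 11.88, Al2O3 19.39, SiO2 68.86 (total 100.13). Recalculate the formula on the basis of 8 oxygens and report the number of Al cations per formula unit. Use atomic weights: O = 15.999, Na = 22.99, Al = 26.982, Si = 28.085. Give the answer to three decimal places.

Na2O (M=61.979): mol = 0.19168; Na = 0.38336, O = 0.19168.
Al2O3 (M=101.961): mol = 0.19017; Al = 0.38034, O = 0.57051.
SiO2 (M=60.083): mol = 1.14608; Si = 1.14608, O = 2.29216.
ΣO = 3.05435; factor = 8/ΣO = 2.61922.
Al apfu = 0.38034 × 2.61922 = 0.996.

0.996 Al apfu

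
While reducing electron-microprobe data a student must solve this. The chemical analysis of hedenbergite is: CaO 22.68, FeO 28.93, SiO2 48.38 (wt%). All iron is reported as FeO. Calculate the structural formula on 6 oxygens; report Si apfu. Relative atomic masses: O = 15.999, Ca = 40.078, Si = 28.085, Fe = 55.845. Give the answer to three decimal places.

1.998 Si apfu

CaO (M=56.077): mol = 0.40444; Ca = 0.40444, O = 0.40444.
FeO (M=71.844): mol = 0.40268; Fe = 0.40268, O = 0.40268.
SiO2 (M=60.083): mol = 0.80522; Si = 0.80522, O = 1.61044.
ΣO = 2.41756; factor = 6/ΣO = 2.48184.
Si apfu = 0.80522 × 2.48184 = 1.998.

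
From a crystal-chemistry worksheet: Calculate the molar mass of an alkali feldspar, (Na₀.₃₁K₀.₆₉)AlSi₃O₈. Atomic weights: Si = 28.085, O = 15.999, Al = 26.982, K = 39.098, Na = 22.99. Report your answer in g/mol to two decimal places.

The formula mass is the sum 0.31×22.99 + 0.69×39.098 + 1×26.982 + 3×28.085 + 8×15.999.

273.33 g/mol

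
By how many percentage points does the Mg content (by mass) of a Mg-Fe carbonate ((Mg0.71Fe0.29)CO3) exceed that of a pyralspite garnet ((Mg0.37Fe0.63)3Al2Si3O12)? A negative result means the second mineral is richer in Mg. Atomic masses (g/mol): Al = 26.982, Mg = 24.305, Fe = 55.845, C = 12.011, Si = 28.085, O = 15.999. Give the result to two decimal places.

12.63 percentage points

M((Mg0.71Fe0.29)CO3) = 93.460 g/mol, so wt% Mg = 17.257/93.460 × 100 = 18.46%.
M((Mg0.37Fe0.63)3Al2Si3O12) = 462.733 g/mol, so wt% Mg = 26.979/462.733 × 100 = 5.83%.
18.46 − 5.83 = 12.63 pp.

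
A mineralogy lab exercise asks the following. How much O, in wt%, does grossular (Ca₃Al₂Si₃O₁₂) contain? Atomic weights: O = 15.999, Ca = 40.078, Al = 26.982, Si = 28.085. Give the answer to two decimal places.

Molar mass of Ca₃Al₂Si₃O₁₂: 3*40.078 + 2*26.982 + 3*28.085 + 12*15.999 = 450.441 g/mol.
Mass of O per formula unit: 12 × 15.999 = 191.988 g.
Weight fraction O = 191.988 / 450.441 = 0.4262.

42.62 wt%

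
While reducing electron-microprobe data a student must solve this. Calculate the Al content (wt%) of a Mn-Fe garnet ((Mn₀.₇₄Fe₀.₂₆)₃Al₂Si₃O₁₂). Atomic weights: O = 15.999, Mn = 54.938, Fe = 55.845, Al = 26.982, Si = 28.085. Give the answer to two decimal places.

10.89 wt%

Formula mass = 2.22*54.938 + 0.78*55.845 + 2*26.982 + 3*28.085 + 12*15.999 = 495.728 g/mol, of which 53.964 g is Al.
So Al makes up 53.964/495.728 = 0.1089 of the mass, i.e. 10.89%.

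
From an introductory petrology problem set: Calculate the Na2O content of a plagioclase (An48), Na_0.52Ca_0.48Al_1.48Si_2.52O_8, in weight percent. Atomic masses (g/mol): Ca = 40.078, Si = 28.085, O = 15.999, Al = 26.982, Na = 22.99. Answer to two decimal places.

5.97 wt%

Formula mass = 269.892 g/mol.
0.52 Na → 0.2600 mol Na2O per formula unit; M(Na2O) = 61.979, so Na2O mass = 16.115 g.
16.115/269.892 × 100 = 5.97 wt%.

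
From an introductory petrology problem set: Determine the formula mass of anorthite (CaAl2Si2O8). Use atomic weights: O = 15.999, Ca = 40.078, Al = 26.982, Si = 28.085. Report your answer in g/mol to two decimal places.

The formula mass is the sum 1*40.078 + 2*26.982 + 2*28.085 + 8*15.999.

278.20 g/mol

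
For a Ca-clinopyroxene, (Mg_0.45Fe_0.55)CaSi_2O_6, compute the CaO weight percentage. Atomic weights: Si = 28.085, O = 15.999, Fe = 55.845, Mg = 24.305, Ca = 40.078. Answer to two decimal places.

23.98 wt%

M((Mg_0.45Fe_0.55)CaSi_2O_6) = 233.894 g/mol; M(CaO) = 56.077 g/mol.
Moles CaO per formula unit = 1 Ca ÷ 1 = 1.0000.
CaO fraction = (1.0000 × 56.077) / 233.894 = 56.077/233.894 = 0.2398.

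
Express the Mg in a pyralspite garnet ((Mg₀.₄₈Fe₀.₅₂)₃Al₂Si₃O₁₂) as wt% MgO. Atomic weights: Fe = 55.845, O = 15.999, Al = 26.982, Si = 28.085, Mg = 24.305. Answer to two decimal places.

12.83 wt%

Formula mass = 452.324 g/mol.
1.44 Mg → 1.4400 mol MgO per formula unit; M(MgO) = 40.304, so MgO mass = 58.038 g.
58.038/452.324 × 100 = 12.83 wt%.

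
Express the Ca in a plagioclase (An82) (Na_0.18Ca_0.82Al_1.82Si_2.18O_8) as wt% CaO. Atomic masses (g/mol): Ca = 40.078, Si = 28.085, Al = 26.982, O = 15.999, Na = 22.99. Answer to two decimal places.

16.70 wt%

Formula mass = 275.327 g/mol.
0.82 Ca → 0.8200 mol CaO per formula unit; M(CaO) = 56.077, so CaO mass = 45.983 g.
45.983/275.327 × 100 = 16.70 wt%.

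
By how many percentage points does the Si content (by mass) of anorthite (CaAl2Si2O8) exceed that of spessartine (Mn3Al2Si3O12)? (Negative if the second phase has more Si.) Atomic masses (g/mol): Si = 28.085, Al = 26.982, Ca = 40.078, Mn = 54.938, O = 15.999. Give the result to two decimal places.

3.17 percentage points

M(CaAl2Si2O8) = 278.204 g/mol, so wt% Si = 56.170/278.204 × 100 = 20.19%.
M(Mn3Al2Si3O12) = 495.021 g/mol, so wt% Si = 84.255/495.021 × 100 = 17.02%.
20.19 − 17.02 = 3.17 pp.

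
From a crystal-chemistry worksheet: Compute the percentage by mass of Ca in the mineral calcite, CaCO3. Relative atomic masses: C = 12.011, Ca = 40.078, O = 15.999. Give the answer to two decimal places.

Molar mass of CaCO3: 1·40.078 + 1·12.011 + 3·15.999 = 100.086 g/mol.
Mass of Ca per formula unit: 1 × 40.078 = 40.078 g.
Weight fraction Ca = 40.078 / 100.086 = 0.4004.

40.04 weight percent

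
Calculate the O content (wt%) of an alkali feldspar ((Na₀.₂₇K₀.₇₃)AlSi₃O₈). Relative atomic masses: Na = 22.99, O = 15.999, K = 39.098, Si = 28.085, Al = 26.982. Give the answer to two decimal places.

46.72 wt%

Molar mass of (Na₀.₂₇K₀.₇₃)AlSi₃O₈: 0.27×22.99 + 0.73×39.098 + 1×26.982 + 3×28.085 + 8×15.999 = 273.978 g/mol.
Mass of O per formula unit: 8 × 15.999 = 127.992 g.
Weight fraction O = 127.992 / 273.978 = 0.4672.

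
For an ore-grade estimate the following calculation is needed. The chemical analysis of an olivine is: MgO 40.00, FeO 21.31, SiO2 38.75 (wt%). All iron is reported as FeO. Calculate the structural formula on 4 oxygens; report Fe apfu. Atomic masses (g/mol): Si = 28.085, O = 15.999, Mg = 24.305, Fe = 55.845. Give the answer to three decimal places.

MgO: 40.00/40.304 = 0.99246 mol → 0.99246 mol Mg, 0.99246 mol O.
FeO: 21.31/71.844 = 0.29661 mol → 0.29661 mol Fe, 0.29661 mol O.
SiO2: 38.75/60.083 = 0.64494 mol → 0.64494 mol Si, 1.28988 mol O.
Total oxygen = 2.57895 mol. Normalization factor = 4/2.57895 = 1.55102.
Fe per 4 O = 0.29661 × 1.55102 = 0.460.

0.460 Fe apfu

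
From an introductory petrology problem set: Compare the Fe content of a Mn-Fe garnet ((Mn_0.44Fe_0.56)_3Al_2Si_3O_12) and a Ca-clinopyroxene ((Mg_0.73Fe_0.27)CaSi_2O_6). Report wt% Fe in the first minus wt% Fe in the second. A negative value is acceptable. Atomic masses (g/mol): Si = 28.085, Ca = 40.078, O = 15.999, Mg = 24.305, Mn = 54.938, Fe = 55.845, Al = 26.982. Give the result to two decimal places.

12.19 percentage points

Fe in (Mn_0.44Fe_0.56)_3Al_2Si_3O_12: molar mass 496.545 g/mol; 1.68×55.845 = 93.820 g → 18.89 wt%.
Fe in (Mg_0.73Fe_0.27)CaSi_2O_6: molar mass 225.063 g/mol; 0.27×55.845 = 15.078 g → 6.70 wt%.
Difference = 18.89 − 6.70 = 12.19 percentage points.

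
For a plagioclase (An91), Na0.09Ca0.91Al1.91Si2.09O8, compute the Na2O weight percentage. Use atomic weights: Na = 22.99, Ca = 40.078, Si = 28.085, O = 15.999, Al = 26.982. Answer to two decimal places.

1.01 wt%

Molar mass of Na0.09Ca0.91Al1.91Si2.09O8 = 0.09·22.99 + 0.91·40.078 + 1.91·26.982 + 2.09·28.085 + 8·15.999 = 276.765 g/mol.
Each formula unit contains 0.09 Na, equivalent to 0.09/2 = 0.0450 mol Na2O.
M(Na2O) = 2×22.99 + 1×15.999 = 61.979 g/mol.
Mass of Na2O per formula unit = 0.0450 × 61.979 = 2.789 g.
Na2O wt% = 2.789 / 276.765 × 100 = 1.01%.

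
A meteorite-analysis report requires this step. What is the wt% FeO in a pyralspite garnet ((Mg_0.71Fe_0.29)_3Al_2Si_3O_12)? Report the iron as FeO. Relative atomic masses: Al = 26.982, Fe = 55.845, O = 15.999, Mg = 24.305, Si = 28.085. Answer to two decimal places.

14.52 wt%

M((Mg_0.71Fe_0.29)_3Al_2Si_3O_12) = 430.562 g/mol; M(FeO) = 71.844 g/mol.
Moles FeO per formula unit = 0.87 Fe ÷ 1 = 0.8700.
FeO fraction = (0.8700 × 71.844) / 430.562 = 62.504/430.562 = 0.1452.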